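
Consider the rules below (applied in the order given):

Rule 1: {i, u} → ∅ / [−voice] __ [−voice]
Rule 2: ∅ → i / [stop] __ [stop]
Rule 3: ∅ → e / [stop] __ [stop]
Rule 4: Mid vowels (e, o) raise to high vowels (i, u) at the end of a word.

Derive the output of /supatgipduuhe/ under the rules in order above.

Rule 1 (high vowel syncope): /u/ is a high vowel flanked by voiceless consonants /s/ and /p/, so it deletes. /supatgipduuhe/ → spatgipduuhe.
Rule 2 (stop-cluster i-epenthesis): /t/ and /g/ form a stop–stop cluster, so [i] is inserted between them. /p/ and /d/ form a stop–stop cluster, so [i] is inserted between them. /spatgipduuhe/ → spatigipiduuhe.
Rule 3 (stop-cluster e-epenthesis): no segment meets the environment; /spatigipiduuhe/ is unchanged.
Rule 4 (final vowel raising): /e/ is a mid vowel in word-final position, so it raises to [i]. /spatigipiduuhe/ → spatigipiduuhi.

spatigipiduuhi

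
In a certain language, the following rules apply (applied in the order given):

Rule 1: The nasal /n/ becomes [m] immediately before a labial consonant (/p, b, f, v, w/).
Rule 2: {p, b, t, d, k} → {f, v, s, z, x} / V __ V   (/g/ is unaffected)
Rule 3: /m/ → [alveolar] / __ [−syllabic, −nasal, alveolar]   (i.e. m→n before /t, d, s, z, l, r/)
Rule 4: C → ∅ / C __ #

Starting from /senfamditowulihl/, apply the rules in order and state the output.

Rule 1 (nasal place assimilation): /n/ precedes the labial consonant /f/, so it assimilates in place to [m]. /senfamditowulihl/ → semfamditowulihl.
Rule 2 (intervocalic spirantization): /t/ is a stop between vowels /i/ and /o/, so it spirantizes to the fricative [s]. /semfamditowulihl/ → semfamdisowulihl.
Rule 3 (nasal place assimilation): /m/ precedes the alveolar consonant /d/, so it assimilates in place to [n]. /semfamdisowulihl/ → semfandisowulihl.
Rule 4 (final cluster simplification): /l/ is the second consonant of a word-final cluster /hl/, so it deletes. /semfandisowulihl/ → semfandisowulih.

semfandisowulih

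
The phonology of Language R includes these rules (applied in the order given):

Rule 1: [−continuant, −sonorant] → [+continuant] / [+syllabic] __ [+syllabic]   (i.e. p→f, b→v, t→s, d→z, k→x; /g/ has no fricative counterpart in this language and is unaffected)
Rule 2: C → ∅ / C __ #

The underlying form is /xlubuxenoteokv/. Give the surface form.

Rule 1 (intervocalic spirantization): /b/ is a stop between vowels /u/ and /u/, so it spirantizes to the fricative [v]. /t/ is a stop between vowels /o/ and /e/, so it spirantizes to the fricative [s]. /xlubuxenoteokv/ → xluvuxenoseokv.
Rule 2 (final cluster simplification): /v/ is the second consonant of a word-final cluster /kv/, so it deletes. /xluvuxenoseokv/ → xluvuxenoseok.

xluvuxenoseok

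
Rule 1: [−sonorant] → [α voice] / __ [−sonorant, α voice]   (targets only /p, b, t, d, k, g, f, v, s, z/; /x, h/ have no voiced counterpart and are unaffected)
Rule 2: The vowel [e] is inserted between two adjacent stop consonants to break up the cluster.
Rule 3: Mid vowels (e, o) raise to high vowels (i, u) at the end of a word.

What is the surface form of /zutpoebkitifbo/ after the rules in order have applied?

zutepoepekitivbu

Rule 1 (regressive voicing assimilation): /b/ precedes the voiceless obstruent /k/, so it devoices to [p] by assimilation. /f/ precedes the voiced obstruent /b/, so it voices to [v] by assimilation. /zutpoebkitifbo/ → zutpoepkitivbo.
Rule 2 (stop-cluster e-epenthesis): /t/ and /p/ form a stop–stop cluster, so [e] is inserted between them. /p/ and /k/ form a stop–stop cluster, so [e] is inserted between them. /zutpoepkitivbo/ → zutepoepekitivbo.
Rule 3 (final vowel raising): /o/ is a mid vowel in word-final position, so it raises to [u]. /zutepoepekitivbo/ → zutepoepekitivbu.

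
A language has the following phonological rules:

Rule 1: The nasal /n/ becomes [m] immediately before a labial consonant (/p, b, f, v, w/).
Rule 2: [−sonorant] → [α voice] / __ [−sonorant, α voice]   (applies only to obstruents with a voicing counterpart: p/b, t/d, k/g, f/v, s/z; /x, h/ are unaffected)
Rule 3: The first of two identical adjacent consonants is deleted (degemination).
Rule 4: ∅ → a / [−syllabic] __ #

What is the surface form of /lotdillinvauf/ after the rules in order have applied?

lodilimvaufa

Rule 1 (nasal place assimilation): /n/ precedes the labial consonant /v/, so it assimilates in place to [m]. /lotdillinvauf/ → lotdillimvauf.
Rule 2 (regressive voicing assimilation): /t/ precedes the voiced obstruent /d/, so it voices to [d] by assimilation. /lotdillimvauf/ → loddillimvauf.
Rule 3 (degemination): /dd/ is a geminate; the first /d/ deletes. /ll/ is a geminate; the first /l/ deletes. /loddillimvauf/ → lodilimvauf.
Rule 4 (final a-epenthesis): the form ends in the consonant /f/, so [a] is inserted word-finally. /lodilimvauf/ → lodilimvaufa.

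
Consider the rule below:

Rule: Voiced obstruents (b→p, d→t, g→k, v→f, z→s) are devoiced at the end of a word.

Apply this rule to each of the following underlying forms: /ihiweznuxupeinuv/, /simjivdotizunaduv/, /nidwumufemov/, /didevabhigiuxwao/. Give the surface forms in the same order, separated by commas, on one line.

ihiweznuxupeinuf, simjivdotizunaduf, nidwumufemof, didevabhigiuxwao

/ihiweznuxupeinuv/: /v/ is a voiced obstruent in word-final position, so it devoices to [f]. → [ihiweznuxupeinuf].
/simjivdotizunaduv/: /v/ is a voiced obstruent in word-final position, so it devoices to [f]. → [simjivdotizunaduf].
/nidwumufemov/: /v/ is a voiced obstruent in word-final position, so it devoices to [f]. → [nidwumufemof].
/didevabhigiuxwao/: the rule's environment is not met; surfaces unchanged as [didevabhigiuxwao].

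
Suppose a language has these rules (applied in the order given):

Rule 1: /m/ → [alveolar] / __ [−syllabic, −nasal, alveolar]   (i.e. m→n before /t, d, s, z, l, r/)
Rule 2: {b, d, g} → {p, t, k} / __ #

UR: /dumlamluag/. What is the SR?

dunlanluak

Rule 1 (nasal place assimilation): /m/ precedes the alveolar consonant /l/, so it assimilates in place to [n]. /m/ precedes the alveolar consonant /l/, so it assimilates in place to [n]. /dumlamluag/ → dunlanluag.
Rule 2 (final devoicing): /g/ is a voiced stop in word-final position, so it devoices to [k]. /dunlanluag/ → dunlanluak.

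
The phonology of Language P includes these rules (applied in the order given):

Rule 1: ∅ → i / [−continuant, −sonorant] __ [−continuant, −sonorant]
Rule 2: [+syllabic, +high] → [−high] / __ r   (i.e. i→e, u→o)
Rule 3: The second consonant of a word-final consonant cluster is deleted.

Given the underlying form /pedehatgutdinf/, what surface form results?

Rule 1 (stop-cluster i-epenthesis): /t/ and /g/ form a stop–stop cluster, so [i] is inserted between them. /t/ and /d/ form a stop–stop cluster, so [i] is inserted between them. /pedehatgutdinf/ → pedehatigutidinf.
Rule 2 (pre-rhotic lowering): no segment meets the environment; /pedehatigutidinf/ is unchanged.
Rule 3 (final cluster simplification): /f/ is the second consonant of a word-final cluster /nf/, so it deletes. /pedehatigutidinf/ → pedehatigutidin.

pedehatigutidin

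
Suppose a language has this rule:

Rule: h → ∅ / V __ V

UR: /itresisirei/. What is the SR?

itresisirei

No segment of /itresisirei/ meets the structural description of the rule, so the form surfaces unchanged.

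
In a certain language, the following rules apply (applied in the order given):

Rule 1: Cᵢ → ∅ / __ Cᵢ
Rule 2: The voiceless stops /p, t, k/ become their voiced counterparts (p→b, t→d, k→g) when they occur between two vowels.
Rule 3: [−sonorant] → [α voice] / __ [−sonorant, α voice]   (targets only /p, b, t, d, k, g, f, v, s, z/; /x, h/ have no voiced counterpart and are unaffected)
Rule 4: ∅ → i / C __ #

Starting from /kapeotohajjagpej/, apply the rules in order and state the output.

kabeodohajakpeji

Rule 1 (degemination): /jj/ is a geminate; the first /j/ deletes. /kapeotohajjagpej/ → kapeotohajagpej.
Rule 2 (intervocalic voicing): /p/ is a voiceless stop between vowels /a/ and /e/, so it voices to [b]. /t/ is a voiceless stop between vowels /o/ and /o/, so it voices to [d]. /kapeotohajagpej/ → kabeodohajagpej.
Rule 3 (regressive voicing assimilation): /g/ precedes the voiceless obstruent /p/, so it devoices to [k] by assimilation. /kabeodohajagpej/ → kabeodohajakpej.
Rule 4 (final i-epenthesis): the form ends in the consonant /j/, so [i] is inserted word-finally. /kabeodohajakpej/ → kabeodohajakpeji.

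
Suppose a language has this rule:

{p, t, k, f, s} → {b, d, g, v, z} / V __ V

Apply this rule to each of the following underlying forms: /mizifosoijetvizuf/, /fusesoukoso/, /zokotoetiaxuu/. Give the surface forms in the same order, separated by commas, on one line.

mizivozoijetvizuf, fuzezougozo, zogodoediaxuu

/mizifosoijetvizuf/: /f/ is a voiceless obstruent between vowels /i/ and /o/, so it voices to [v]. /s/ is a voiceless obstruent between vowels /o/ and /o/, so it voices to [z]. → [mizivozoijetvizuf].
/fusesoukoso/: /s/ is a voiceless obstruent between vowels /u/ and /e/, so it voices to [z]. /s/ is a voiceless obstruent between vowels /e/ and /o/, so it voices to [z]. /k/ is a voiceless obstruent between vowels /u/ and /o/, so it voices to [g]. /s/ is a voiceless obstruent between vowels /o/ and /o/, so it voices to [z]. → [fuzezougozo].
/zokotoetiaxuu/: /k/ is a voiceless obstruent between vowels /o/ and /o/, so it voices to [g]. /t/ is a voiceless obstruent between vowels /o/ and /o/, so it voices to [d]. /t/ is a voiceless obstruent between vowels /e/ and /i/, so it voices to [d]. → [zogodoediaxuu].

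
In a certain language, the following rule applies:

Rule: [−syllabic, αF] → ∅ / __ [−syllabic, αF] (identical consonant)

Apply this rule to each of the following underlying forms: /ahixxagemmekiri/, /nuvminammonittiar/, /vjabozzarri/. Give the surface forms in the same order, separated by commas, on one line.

ahixagemekiri, nuvminamonitiar, vjabozari

/ahixxagemmekiri/: /xx/ is a geminate; the first /x/ deletes. /mm/ is a geminate; the first /m/ deletes. → [ahixagemekiri].
/nuvminammonittiar/: /mm/ is a geminate; the first /m/ deletes. /tt/ is a geminate; the first /t/ deletes. → [nuvminamonitiar].
/vjabozzarri/: /zz/ is a geminate; the first /z/ deletes. /rr/ is a geminate; the first /r/ deletes. → [vjabozari].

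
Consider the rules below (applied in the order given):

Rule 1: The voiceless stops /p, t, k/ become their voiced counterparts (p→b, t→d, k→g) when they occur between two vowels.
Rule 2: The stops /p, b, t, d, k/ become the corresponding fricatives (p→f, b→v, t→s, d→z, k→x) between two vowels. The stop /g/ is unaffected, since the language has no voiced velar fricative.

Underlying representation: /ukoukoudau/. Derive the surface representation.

Rule 1 (intervocalic voicing): /k/ is a voiceless stop between vowels /u/ and /o/, so it voices to [g]. /k/ is a voiceless stop between vowels /u/ and /o/, so it voices to [g]. /ukoukoudau/ → ugougoudau.
Rule 2 (intervocalic spirantization): /d/ is a stop between vowels /u/ and /a/, so it spirantizes to the fricative [z]. /ugougoudau/ → ugougouzau.

ugougouzau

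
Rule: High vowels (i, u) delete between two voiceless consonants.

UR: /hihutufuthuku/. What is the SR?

/i/ is a high vowel flanked by voiceless consonants /h/ and /h/, so it deletes.
/u/ is a high vowel flanked by voiceless consonants /h/ and /t/, so it deletes.
/u/ is a high vowel flanked by voiceless consonants /t/ and /f/, so it deletes.
/u/ is a high vowel flanked by voiceless consonants /f/ and /t/, so it deletes.
/u/ is a high vowel flanked by voiceless consonants /h/ and /k/, so it deletes.
Surface form: [hhtfthku].

hhtfthku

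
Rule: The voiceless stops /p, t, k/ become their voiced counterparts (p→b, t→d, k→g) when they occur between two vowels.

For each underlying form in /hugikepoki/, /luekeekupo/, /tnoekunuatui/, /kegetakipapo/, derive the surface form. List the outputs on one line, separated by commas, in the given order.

hugigebogi, luegeegubo, tnoegunuadui, kegedagibabo

/hugikepoki/: /k/ is a voiceless stop between vowels /i/ and /e/, so it voices to [g]. /p/ is a voiceless stop between vowels /e/ and /o/, so it voices to [b]. /k/ is a voiceless stop between vowels /o/ and /i/, so it voices to [g]. → [hugigebogi].
/luekeekupo/: /k/ is a voiceless stop between vowels /e/ and /e/, so it voices to [g]. /k/ is a voiceless stop between vowels /e/ and /u/, so it voices to [g]. /p/ is a voiceless stop between vowels /u/ and /o/, so it voices to [b]. → [luegeegubo].
/tnoekunuatui/: /k/ is a voiceless stop between vowels /e/ and /u/, so it voices to [g]. /t/ is a voiceless stop between vowels /a/ and /u/, so it voices to [d]. → [tnoegunuadui].
/kegetakipapo/: /t/ is a voiceless stop between vowels /e/ and /a/, so it voices to [d]. /k/ is a voiceless stop between vowels /a/ and /i/, so it voices to [g]. /p/ is a voiceless stop between vowels /i/ and /a/, so it voices to [b]. /p/ is a voiceless stop between vowels /a/ and /o/, so it voices to [b]. → [kegedagibabo].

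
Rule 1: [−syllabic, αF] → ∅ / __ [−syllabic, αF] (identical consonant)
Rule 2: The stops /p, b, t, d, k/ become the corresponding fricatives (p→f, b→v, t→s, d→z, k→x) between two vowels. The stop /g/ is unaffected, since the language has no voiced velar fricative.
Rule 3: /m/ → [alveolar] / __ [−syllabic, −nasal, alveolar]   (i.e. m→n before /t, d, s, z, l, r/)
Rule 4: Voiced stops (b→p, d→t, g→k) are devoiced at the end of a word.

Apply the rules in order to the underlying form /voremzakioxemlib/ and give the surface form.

vorenzaxioxenlip

Rule 1 (degemination): no segment meets the environment; /voremzakioxemlib/ is unchanged.
Rule 2 (intervocalic spirantization): /k/ is a stop between vowels /a/ and /i/, so it spirantizes to the fricative [x]. /voremzakioxemlib/ → voremzaxioxemlib.
Rule 3 (nasal place assimilation): /m/ precedes the alveolar consonant /z/, so it assimilates in place to [n]. /m/ precedes the alveolar consonant /l/, so it assimilates in place to [n]. /voremzaxioxemlib/ → vorenzaxioxenlib.
Rule 4 (final devoicing): /b/ is a voiced stop in word-final position, so it devoices to [p]. /vorenzaxioxenlib/ → vorenzaxioxenlip.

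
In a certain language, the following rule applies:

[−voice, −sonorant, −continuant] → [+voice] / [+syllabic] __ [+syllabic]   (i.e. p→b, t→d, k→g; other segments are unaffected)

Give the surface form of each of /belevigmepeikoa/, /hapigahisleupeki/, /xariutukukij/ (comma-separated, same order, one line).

/belevigmepeikoa/: /p/ is a voiceless stop between vowels /e/ and /e/, so it voices to [b]. /k/ is a voiceless stop between vowels /i/ and /o/, so it voices to [g]. → [belevigmebeigoa].
/hapigahisleupeki/: /p/ is a voiceless stop between vowels /a/ and /i/, so it voices to [b]. /p/ is a voiceless stop between vowels /u/ and /e/, so it voices to [b]. /k/ is a voiceless stop between vowels /e/ and /i/, so it voices to [g]. → [habigahisleubegi].
/xariutukukij/: /t/ is a voiceless stop between vowels /u/ and /u/, so it voices to [d]. /k/ is a voiceless stop between vowels /u/ and /u/, so it voices to [g]. /k/ is a voiceless stop between vowels /u/ and /i/, so it voices to [g]. → [xariudugugij].

belevigmebeigoa, habigahisleubegi, xariudugugij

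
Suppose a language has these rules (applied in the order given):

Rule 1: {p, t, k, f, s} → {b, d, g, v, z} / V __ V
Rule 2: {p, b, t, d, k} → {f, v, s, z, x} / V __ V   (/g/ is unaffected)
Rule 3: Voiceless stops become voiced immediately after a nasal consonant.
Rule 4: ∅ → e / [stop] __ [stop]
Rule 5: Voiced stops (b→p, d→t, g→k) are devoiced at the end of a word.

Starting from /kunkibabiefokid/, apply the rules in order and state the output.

Rule 1 (intervocalic voicing): /f/ is a voiceless obstruent between vowels /e/ and /o/, so it voices to [v]. /k/ is a voiceless obstruent between vowels /o/ and /i/, so it voices to [g]. /kunkibabiefokid/ → kunkibabievogid.
Rule 2 (intervocalic spirantization): /b/ is a stop between vowels /i/ and /a/, so it spirantizes to the fricative [v]. /b/ is a stop between vowels /a/ and /i/, so it spirantizes to the fricative [v]. /kunkibabievogid/ → kunkivavievogid.
Rule 3 (post-nasal voicing): /k/ is a voiceless stop immediately after the nasal /n/, so it voices to [g]. /kunkivavievogid/ → kungivavievogid.
Rule 4 (stop-cluster e-epenthesis): no segment meets the environment; /kungivavievogid/ is unchanged.
Rule 5 (final devoicing): /d/ is a voiced stop in word-final position, so it devoices to [t]. /kungivavievogid/ → kungivavievogit.

kungivavievogit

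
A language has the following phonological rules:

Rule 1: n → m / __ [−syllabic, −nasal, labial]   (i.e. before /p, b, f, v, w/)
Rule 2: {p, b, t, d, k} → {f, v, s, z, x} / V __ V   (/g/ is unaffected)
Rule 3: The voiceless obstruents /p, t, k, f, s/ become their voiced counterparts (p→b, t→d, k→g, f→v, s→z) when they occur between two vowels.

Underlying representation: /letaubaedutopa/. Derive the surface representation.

Rule 1 (nasal place assimilation): no segment meets the environment; /letaubaedutopa/ is unchanged.
Rule 2 (intervocalic spirantization): /t/ is a stop between vowels /e/ and /a/, so it spirantizes to the fricative [s]. /b/ is a stop between vowels /u/ and /a/, so it spirantizes to the fricative [v]. /d/ is a stop between vowels /e/ and /u/, so it spirantizes to the fricative [z]. /t/ is a stop between vowels /u/ and /o/, so it spirantizes to the fricative [s]. /p/ is a stop between vowels /o/ and /a/, so it spirantizes to the fricative [f]. /letaubaedutopa/ → lesauvaezusofa.
Rule 3 (intervocalic voicing): /s/ is a voiceless obstruent between vowels /e/ and /a/, so it voices to [z]. /s/ is a voiceless obstruent between vowels /u/ and /o/, so it voices to [z]. /f/ is a voiceless obstruent between vowels /o/ and /a/, so it voices to [v]. /lesauvaezusofa/ → lezauvaezuzova.

lezauvaezuzova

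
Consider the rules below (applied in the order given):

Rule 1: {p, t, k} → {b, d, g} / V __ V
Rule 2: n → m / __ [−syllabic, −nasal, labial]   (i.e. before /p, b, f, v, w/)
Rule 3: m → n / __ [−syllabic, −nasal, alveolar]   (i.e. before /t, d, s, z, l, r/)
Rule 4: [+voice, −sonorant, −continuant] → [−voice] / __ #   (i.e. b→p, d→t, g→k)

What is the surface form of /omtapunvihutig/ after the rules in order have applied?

Rule 1 (intervocalic voicing): /p/ is a voiceless stop between vowels /a/ and /u/, so it voices to [b]. /t/ is a voiceless stop between vowels /u/ and /i/, so it voices to [d]. /omtapunvihutig/ → omtabunvihudig.
Rule 2 (nasal place assimilation): /n/ precedes the labial consonant /v/, so it assimilates in place to [m]. /omtabunvihudig/ → omtabumvihudig.
Rule 3 (nasal place assimilation): /m/ precedes the alveolar consonant /t/, so it assimilates in place to [n]. /omtabumvihudig/ → ontabumvihudig.
Rule 4 (final devoicing): /g/ is a voiced stop in word-final position, so it devoices to [k]. /ontabumvihudig/ → ontabumvihudik.

ontabumvihudik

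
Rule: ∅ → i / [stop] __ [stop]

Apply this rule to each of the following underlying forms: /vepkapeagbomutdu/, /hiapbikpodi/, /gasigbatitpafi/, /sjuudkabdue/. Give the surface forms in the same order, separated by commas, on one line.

vepikapeagibomutidu, hiapibikipodi, gasigibatitipafi, sjuudikabidue

/vepkapeagbomutdu/: /p/ and /k/ form a stop–stop cluster, so [i] is inserted between them. /g/ and /b/ form a stop–stop cluster, so [i] is inserted between them. /t/ and /d/ form a stop–stop cluster, so [i] is inserted between them. → [vepikapeagibomutidu].
/hiapbikpodi/: /p/ and /b/ form a stop–stop cluster, so [i] is inserted between them. /k/ and /p/ form a stop–stop cluster, so [i] is inserted between them. → [hiapibikipodi].
/gasigbatitpafi/: /g/ and /b/ form a stop–stop cluster, so [i] is inserted between them. /t/ and /p/ form a stop–stop cluster, so [i] is inserted between them. → [gasigibatitipafi].
/sjuudkabdue/: /d/ and /k/ form a stop–stop cluster, so [i] is inserted between them. /b/ and /d/ form a stop–stop cluster, so [i] is inserted between them. → [sjuudikabidue].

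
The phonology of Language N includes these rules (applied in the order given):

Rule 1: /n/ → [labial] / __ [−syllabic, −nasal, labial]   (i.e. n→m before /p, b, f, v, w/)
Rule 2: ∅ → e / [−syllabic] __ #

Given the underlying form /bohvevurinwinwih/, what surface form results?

Rule 1 (nasal place assimilation): /n/ precedes the labial consonant /w/, so it assimilates in place to [m]. /n/ precedes the labial consonant /w/, so it assimilates in place to [m]. /bohvevurinwinwih/ → bohvevurimwimwih.
Rule 2 (final e-epenthesis): the form ends in the consonant /h/, so [e] is inserted word-finally. /bohvevurimwimwih/ → bohvevurimwimwihe.

bohvevurimwimwihe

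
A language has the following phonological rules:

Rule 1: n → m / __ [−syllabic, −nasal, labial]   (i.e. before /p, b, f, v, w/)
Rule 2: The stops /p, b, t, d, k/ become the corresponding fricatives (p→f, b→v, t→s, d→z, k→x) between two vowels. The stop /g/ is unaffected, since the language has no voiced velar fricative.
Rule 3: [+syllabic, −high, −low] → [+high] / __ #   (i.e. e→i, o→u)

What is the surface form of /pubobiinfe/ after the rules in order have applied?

Rule 1 (nasal place assimilation): /n/ precedes the labial consonant /f/, so it assimilates in place to [m]. /pubobiinfe/ → pubobiimfe.
Rule 2 (intervocalic spirantization): /b/ is a stop between vowels /u/ and /o/, so it spirantizes to the fricative [v]. /b/ is a stop between vowels /o/ and /i/, so it spirantizes to the fricative [v]. /pubobiimfe/ → puvoviimfe.
Rule 3 (final vowel raising): /e/ is a mid vowel in word-final position, so it raises to [i]. /puvoviimfe/ → puvoviimfi.

puvoviimfi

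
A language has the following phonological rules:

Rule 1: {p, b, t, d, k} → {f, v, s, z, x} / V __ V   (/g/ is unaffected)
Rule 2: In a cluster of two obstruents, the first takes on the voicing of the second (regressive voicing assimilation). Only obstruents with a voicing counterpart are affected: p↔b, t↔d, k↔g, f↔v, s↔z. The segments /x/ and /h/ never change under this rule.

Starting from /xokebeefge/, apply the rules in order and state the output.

Rule 1 (intervocalic spirantization): /k/ is a stop between vowels /o/ and /e/, so it spirantizes to the fricative [x]. /b/ is a stop between vowels /e/ and /e/, so it spirantizes to the fricative [v]. /xokebeefge/ → xoxeveefge.
Rule 2 (regressive voicing assimilation): /f/ precedes the voiced obstruent /g/, so it voices to [v] by assimilation. /xoxeveefge/ → xoxeveevge.

xoxeveevge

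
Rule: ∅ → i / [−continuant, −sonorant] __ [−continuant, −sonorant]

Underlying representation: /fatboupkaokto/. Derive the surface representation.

/t/ and /b/ form a stop–stop cluster, so [i] is inserted between them.
/p/ and /k/ form a stop–stop cluster, so [i] is inserted between them.
/k/ and /t/ form a stop–stop cluster, so [i] is inserted between them.
Surface form: [fatiboupikaokito].

fatiboupikaokito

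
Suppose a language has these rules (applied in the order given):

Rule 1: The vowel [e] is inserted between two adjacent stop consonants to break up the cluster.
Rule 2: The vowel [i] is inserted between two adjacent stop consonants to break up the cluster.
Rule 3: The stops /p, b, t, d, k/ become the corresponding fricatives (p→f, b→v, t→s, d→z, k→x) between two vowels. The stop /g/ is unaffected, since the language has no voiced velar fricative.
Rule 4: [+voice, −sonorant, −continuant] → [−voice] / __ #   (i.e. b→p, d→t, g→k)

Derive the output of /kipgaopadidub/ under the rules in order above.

kifegaofazizup

Rule 1 (stop-cluster e-epenthesis): /p/ and /g/ form a stop–stop cluster, so [e] is inserted between them. /kipgaopadidub/ → kipegaopadidub.
Rule 2 (stop-cluster i-epenthesis): no segment meets the environment; /kipegaopadidub/ is unchanged.
Rule 3 (intervocalic spirantization): /p/ is a stop between vowels /i/ and /e/, so it spirantizes to the fricative [f]. /p/ is a stop between vowels /o/ and /a/, so it spirantizes to the fricative [f]. /d/ is a stop between vowels /a/ and /i/, so it spirantizes to the fricative [z]. /d/ is a stop between vowels /i/ and /u/, so it spirantizes to the fricative [z]. /kipegaopadidub/ → kifegaofazizub.
Rule 4 (final devoicing): /b/ is a voiced stop in word-final position, so it devoices to [p]. /kifegaofazizub/ → kifegaofazizup.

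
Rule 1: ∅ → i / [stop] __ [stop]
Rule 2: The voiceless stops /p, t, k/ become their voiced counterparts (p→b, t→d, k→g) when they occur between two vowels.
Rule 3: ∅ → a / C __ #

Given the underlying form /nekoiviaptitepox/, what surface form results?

negoiviabidideboxa

Rule 1 (stop-cluster i-epenthesis): /p/ and /t/ form a stop–stop cluster, so [i] is inserted between them. /nekoiviaptitepox/ → nekoiviapititepox.
Rule 2 (intervocalic voicing): /k/ is a voiceless stop between vowels /e/ and /o/, so it voices to [g]. /p/ is a voiceless stop between vowels /a/ and /i/, so it voices to [b]. /t/ is a voiceless stop between vowels /i/ and /i/, so it voices to [d]. /t/ is a voiceless stop between vowels /i/ and /e/, so it voices to [d]. /p/ is a voiceless stop between vowels /e/ and /o/, so it voices to [b]. /nekoiviapititepox/ → negoiviabididebox.
Rule 3 (final a-epenthesis): the form ends in the consonant /x/, so [a] is inserted word-finally. /negoiviabididebox/ → negoiviabidideboxa.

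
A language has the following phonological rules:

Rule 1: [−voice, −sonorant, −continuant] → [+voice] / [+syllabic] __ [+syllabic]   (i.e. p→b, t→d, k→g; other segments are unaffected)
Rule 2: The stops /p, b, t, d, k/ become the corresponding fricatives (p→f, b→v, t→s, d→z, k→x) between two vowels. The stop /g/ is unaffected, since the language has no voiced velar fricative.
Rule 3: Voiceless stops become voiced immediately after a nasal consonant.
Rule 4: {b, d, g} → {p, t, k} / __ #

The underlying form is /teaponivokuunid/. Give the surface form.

Rule 1 (intervocalic voicing): /p/ is a voiceless stop between vowels /a/ and /o/, so it voices to [b]. /k/ is a voiceless stop between vowels /o/ and /u/, so it voices to [g]. /teaponivokuunid/ → teabonivoguunid.
Rule 2 (intervocalic spirantization): /b/ is a stop between vowels /a/ and /o/, so it spirantizes to the fricative [v]. /teabonivoguunid/ → teavonivoguunid.
Rule 3 (post-nasal voicing): no segment meets the environment; /teavonivoguunid/ is unchanged.
Rule 4 (final devoicing): /d/ is a voiced stop in word-final position, so it devoices to [t]. /teavonivoguunid/ → teavonivoguunit.

teavonivoguunit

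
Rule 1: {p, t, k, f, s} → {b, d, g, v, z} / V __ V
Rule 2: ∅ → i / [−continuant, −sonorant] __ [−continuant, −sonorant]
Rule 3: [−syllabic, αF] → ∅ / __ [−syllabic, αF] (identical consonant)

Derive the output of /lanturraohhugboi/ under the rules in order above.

lanturaohugiboi

Rule 1 (intervocalic voicing): no segment meets the environment; /lanturraohhugboi/ is unchanged.
Rule 2 (stop-cluster i-epenthesis): /g/ and /b/ form a stop–stop cluster, so [i] is inserted between them. /lanturraohhugboi/ → lanturraohhugiboi.
Rule 3 (degemination): /rr/ is a geminate; the first /r/ deletes. /hh/ is a geminate; the first /h/ deletes. /lanturraohhugiboi/ → lanturaohugiboi.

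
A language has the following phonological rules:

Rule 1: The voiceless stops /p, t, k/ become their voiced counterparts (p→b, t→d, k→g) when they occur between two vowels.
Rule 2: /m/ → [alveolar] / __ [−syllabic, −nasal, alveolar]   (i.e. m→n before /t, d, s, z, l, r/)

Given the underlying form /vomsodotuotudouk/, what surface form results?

Rule 1 (intervocalic voicing): /t/ is a voiceless stop between vowels /o/ and /u/, so it voices to [d]. /t/ is a voiceless stop between vowels /o/ and /u/, so it voices to [d]. /vomsodotuotudouk/ → vomsododuodudouk.
Rule 2 (nasal place assimilation): /m/ precedes the alveolar consonant /s/, so it assimilates in place to [n]. /vomsododuodudouk/ → vonsododuodudouk.

vonsododuodudouk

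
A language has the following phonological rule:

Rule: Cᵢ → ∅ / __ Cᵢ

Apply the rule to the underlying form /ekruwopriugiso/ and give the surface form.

ekruwopriugiso

No segment of /ekruwopriugiso/ meets the structural description of the rule, so the form surfaces unchanged.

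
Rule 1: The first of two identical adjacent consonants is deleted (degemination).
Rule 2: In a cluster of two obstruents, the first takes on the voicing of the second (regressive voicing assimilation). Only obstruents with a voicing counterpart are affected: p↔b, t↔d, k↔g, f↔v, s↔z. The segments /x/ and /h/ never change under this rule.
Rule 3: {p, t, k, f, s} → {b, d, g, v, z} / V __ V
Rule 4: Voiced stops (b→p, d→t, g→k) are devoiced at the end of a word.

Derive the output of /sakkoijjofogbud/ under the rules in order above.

Rule 1 (degemination): /kk/ is a geminate; the first /k/ deletes. /jj/ is a geminate; the first /j/ deletes. /sakkoijjofogbud/ → sakoijofogbud.
Rule 2 (regressive voicing assimilation): no segment meets the environment; /sakoijofogbud/ is unchanged.
Rule 3 (intervocalic voicing): /k/ is a voiceless obstruent between vowels /a/ and /o/, so it voices to [g]. /f/ is a voiceless obstruent between vowels /o/ and /o/, so it voices to [v]. /sakoijofogbud/ → sagoijovogbud.
Rule 4 (final devoicing): /d/ is a voiced stop in word-final position, so it devoices to [t]. /sagoijovogbud/ → sagoijovogbut.

sagoijovogbut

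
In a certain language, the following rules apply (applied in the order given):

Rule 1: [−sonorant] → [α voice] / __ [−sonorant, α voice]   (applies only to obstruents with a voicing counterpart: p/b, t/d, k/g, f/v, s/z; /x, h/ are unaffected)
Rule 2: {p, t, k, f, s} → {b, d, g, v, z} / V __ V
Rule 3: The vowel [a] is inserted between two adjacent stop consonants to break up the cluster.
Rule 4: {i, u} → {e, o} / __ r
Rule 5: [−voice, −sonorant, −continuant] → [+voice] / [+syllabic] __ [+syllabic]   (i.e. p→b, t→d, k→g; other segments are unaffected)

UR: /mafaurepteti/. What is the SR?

Rule 1 (regressive voicing assimilation): no segment meets the environment; /mafaurepteti/ is unchanged.
Rule 2 (intervocalic voicing): /f/ is a voiceless obstruent between vowels /a/ and /a/, so it voices to [v]. /t/ is a voiceless obstruent between vowels /e/ and /i/, so it voices to [d]. /mafaurepteti/ → mavaureptedi.
Rule 3 (stop-cluster a-epenthesis): /p/ and /t/ form a stop–stop cluster, so [a] is inserted between them. /mavaureptedi/ → mavaurepatedi.
Rule 4 (pre-rhotic lowering): /u/ is a high vowel immediately before /r/, so it lowers to [o]. /mavaurepatedi/ → mavaorepatedi.
Rule 5 (intervocalic voicing): /p/ is a voiceless stop between vowels /e/ and /a/, so it voices to [b]. /t/ is a voiceless stop between vowels /a/ and /e/, so it voices to [d]. /mavaorepatedi/ → mavaorebadedi.

mavaorebadedi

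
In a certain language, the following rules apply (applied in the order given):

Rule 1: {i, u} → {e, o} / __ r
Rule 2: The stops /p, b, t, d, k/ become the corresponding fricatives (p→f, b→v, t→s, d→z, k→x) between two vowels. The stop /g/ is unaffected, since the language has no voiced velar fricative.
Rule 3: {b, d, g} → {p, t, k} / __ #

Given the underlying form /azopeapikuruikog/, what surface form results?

Rule 1 (pre-rhotic lowering): /u/ is a high vowel immediately before /r/, so it lowers to [o]. /azopeapikuruikog/ → azopeapikoruikog.
Rule 2 (intervocalic spirantization): /p/ is a stop between vowels /o/ and /e/, so it spirantizes to the fricative [f]. /p/ is a stop between vowels /a/ and /i/, so it spirantizes to the fricative [f]. /k/ is a stop between vowels /i/ and /o/, so it spirantizes to the fricative [x]. /k/ is a stop between vowels /i/ and /o/, so it spirantizes to the fricative [x]. /azopeapikoruikog/ → azofeafixoruixog.
Rule 3 (final devoicing): /g/ is a voiced stop in word-final position, so it devoices to [k]. /azofeafixoruixog/ → azofeafixoruixok.

azofeafixoruixok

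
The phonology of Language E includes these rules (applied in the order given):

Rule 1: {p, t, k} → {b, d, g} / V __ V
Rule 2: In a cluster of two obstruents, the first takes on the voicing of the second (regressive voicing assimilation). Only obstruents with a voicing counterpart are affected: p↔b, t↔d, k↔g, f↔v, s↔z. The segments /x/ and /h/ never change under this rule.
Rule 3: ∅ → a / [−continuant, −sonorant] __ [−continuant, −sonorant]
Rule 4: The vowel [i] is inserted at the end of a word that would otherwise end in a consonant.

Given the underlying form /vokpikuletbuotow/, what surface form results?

Rule 1 (intervocalic voicing): /k/ is a voiceless stop between vowels /i/ and /u/, so it voices to [g]. /t/ is a voiceless stop between vowels /o/ and /o/, so it voices to [d]. /vokpikuletbuotow/ → vokpiguletbuodow.
Rule 2 (regressive voicing assimilation): /t/ precedes the voiced obstruent /b/, so it voices to [d] by assimilation. /vokpiguletbuodow/ → vokpiguledbuodow.
Rule 3 (stop-cluster a-epenthesis): /k/ and /p/ form a stop–stop cluster, so [a] is inserted between them. /d/ and /b/ form a stop–stop cluster, so [a] is inserted between them. /vokpiguledbuodow/ → vokapiguledabuodow.
Rule 4 (final i-epenthesis): the form ends in the consonant /w/, so [i] is inserted word-finally. /vokapiguledabuodow/ → vokapiguledabuodowi.

vokapiguledabuodowi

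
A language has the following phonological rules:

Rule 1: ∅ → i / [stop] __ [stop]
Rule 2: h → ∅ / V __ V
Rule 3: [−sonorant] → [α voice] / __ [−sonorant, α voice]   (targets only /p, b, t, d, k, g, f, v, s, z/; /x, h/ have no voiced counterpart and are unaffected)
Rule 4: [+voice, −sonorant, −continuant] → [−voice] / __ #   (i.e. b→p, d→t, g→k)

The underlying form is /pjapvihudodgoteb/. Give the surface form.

Rule 1 (stop-cluster i-epenthesis): /d/ and /g/ form a stop–stop cluster, so [i] is inserted between them. /pjapvihudodgoteb/ → pjapvihudodigoteb.
Rule 2 (intervocalic h-deletion): /h/ occurs between vowels /i/ and /u/, so it deletes. /pjapvihudodigoteb/ → pjapviudodigoteb.
Rule 3 (regressive voicing assimilation): /p/ precedes the voiced obstruent /v/, so it voices to [b] by assimilation. /pjapviudodigoteb/ → pjabviudodigoteb.
Rule 4 (final devoicing): /b/ is a voiced stop in word-final position, so it devoices to [p]. /pjabviudodigoteb/ → pjabviudodigotep.

pjabviudodigotep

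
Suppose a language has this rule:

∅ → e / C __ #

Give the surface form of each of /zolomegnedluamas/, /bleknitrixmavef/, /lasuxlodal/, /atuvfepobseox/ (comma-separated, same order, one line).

zolomegnedluamase, bleknitrixmavefe, lasuxlodale, atuvfepobseoxe

/zolomegnedluamas/: the form ends in the consonant /s/, so [e] is inserted word-finally. → [zolomegnedluamase].
/bleknitrixmavef/: the form ends in the consonant /f/, so [e] is inserted word-finally. → [bleknitrixmavefe].
/lasuxlodal/: the form ends in the consonant /l/, so [e] is inserted word-finally. → [lasuxlodale].
/atuvfepobseox/: the form ends in the consonant /x/, so [e] is inserted word-finally. → [atuvfepobseoxe].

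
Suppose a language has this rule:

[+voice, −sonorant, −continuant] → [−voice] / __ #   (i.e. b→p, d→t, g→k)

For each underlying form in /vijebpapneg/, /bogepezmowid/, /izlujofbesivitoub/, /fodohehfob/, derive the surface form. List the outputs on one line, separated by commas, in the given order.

vijebpapnek, bogepezmowit, izlujofbesivitoup, fodohehfop

/vijebpapneg/: /g/ is a voiced stop in word-final position, so it devoices to [k]. → [vijebpapnek].
/bogepezmowid/: /d/ is a voiced stop in word-final position, so it devoices to [t]. → [bogepezmowit].
/izlujofbesivitoub/: /b/ is a voiced stop in word-final position, so it devoices to [p]. → [izlujofbesivitoup].
/fodohehfob/: /b/ is a voiced stop in word-final position, so it devoices to [p]. → [fodohehfop].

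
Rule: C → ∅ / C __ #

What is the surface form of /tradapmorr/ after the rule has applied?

/r/ is the second consonant of a word-final cluster /rr/, so it deletes.
The other instances of /t/, /r/, /d/, /p/, /m/ do not occur in the required environment and remain unchanged.
Surface form: [tradapmor].

tradapmor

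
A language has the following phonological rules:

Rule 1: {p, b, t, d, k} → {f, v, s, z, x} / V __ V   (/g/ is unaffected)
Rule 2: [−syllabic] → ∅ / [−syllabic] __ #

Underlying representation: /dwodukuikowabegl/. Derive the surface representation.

dwozuxuixowaveg

Rule 1 (intervocalic spirantization): /d/ is a stop between vowels /o/ and /u/, so it spirantizes to the fricative [z]. /k/ is a stop between vowels /u/ and /u/, so it spirantizes to the fricative [x]. /k/ is a stop between vowels /i/ and /o/, so it spirantizes to the fricative [x]. /b/ is a stop between vowels /a/ and /e/, so it spirantizes to the fricative [v]. /dwodukuikowabegl/ → dwozuxuixowavegl.
Rule 2 (final cluster simplification): /l/ is the second consonant of a word-final cluster /gl/, so it deletes. /dwozuxuixowavegl/ → dwozuxuixowaveg.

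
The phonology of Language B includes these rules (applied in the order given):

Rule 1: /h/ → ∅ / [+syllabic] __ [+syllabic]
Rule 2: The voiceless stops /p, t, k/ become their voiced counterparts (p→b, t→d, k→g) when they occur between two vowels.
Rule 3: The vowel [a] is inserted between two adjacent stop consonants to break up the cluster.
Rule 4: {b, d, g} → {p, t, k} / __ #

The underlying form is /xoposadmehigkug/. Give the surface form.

Rule 1 (intervocalic h-deletion): /h/ occurs between vowels /e/ and /i/, so it deletes. /xoposadmehigkug/ → xoposadmeigkug.
Rule 2 (intervocalic voicing): /p/ is a voiceless stop between vowels /o/ and /o/, so it voices to [b]. /xoposadmeigkug/ → xobosadmeigkug.
Rule 3 (stop-cluster a-epenthesis): /g/ and /k/ form a stop–stop cluster, so [a] is inserted between them. /xobosadmeigkug/ → xobosadmeigakug.
Rule 4 (final devoicing): /g/ is a voiced stop in word-final position, so it devoices to [k]. /xobosadmeigakug/ → xobosadmeigakuk.

xobosadmeigakuk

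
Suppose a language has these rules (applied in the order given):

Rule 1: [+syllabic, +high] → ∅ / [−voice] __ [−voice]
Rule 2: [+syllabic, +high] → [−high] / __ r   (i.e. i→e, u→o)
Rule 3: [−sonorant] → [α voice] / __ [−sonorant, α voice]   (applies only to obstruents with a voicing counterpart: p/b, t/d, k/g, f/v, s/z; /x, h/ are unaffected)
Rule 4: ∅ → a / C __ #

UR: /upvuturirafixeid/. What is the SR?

ubvutorerafxeida

Rule 1 (high vowel syncope): /i/ is a high vowel flanked by voiceless consonants /f/ and /x/, so it deletes. /upvuturirafixeid/ → upvuturirafxeid.
Rule 2 (pre-rhotic lowering): /u/ is a high vowel immediately before /r/, so it lowers to [o]. /i/ is a high vowel immediately before /r/, so it lowers to [e]. /upvuturirafxeid/ → upvutorerafxeid.
Rule 3 (regressive voicing assimilation): /p/ precedes the voiced obstruent /v/, so it voices to [b] by assimilation. /upvutorerafxeid/ → ubvutorerafxeid.
Rule 4 (final a-epenthesis): the form ends in the consonant /d/, so [a] is inserted word-finally. /ubvutorerafxeid/ → ubvutorerafxeida.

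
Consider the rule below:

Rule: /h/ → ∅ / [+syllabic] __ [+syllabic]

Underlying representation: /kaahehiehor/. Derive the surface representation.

kaaeieor

/h/ occurs between vowels /a/ and /e/, so it deletes.
/h/ occurs between vowels /e/ and /i/, so it deletes.
/h/ occurs between vowels /e/ and /o/, so it deletes.
Surface form: [kaaeieor].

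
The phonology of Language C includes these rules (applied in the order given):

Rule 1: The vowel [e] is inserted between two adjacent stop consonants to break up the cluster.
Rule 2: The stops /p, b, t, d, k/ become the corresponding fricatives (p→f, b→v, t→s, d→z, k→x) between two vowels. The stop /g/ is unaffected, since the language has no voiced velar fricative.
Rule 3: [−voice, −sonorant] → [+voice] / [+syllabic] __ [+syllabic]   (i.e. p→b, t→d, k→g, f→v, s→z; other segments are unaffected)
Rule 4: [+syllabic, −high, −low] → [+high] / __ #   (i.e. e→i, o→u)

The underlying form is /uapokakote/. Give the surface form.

Rule 1 (stop-cluster e-epenthesis): no segment meets the environment; /uapokakote/ is unchanged.
Rule 2 (intervocalic spirantization): /p/ is a stop between vowels /a/ and /o/, so it spirantizes to the fricative [f]. /k/ is a stop between vowels /o/ and /a/, so it spirantizes to the fricative [x]. /k/ is a stop between vowels /a/ and /o/, so it spirantizes to the fricative [x]. /t/ is a stop between vowels /o/ and /e/, so it spirantizes to the fricative [s]. /uapokakote/ → uafoxaxose.
Rule 3 (intervocalic voicing): /f/ is a voiceless obstruent between vowels /a/ and /o/, so it voices to [v]. /s/ is a voiceless obstruent between vowels /o/ and /e/, so it voices to [z]. /uafoxaxose/ → uavoxaxoze.
Rule 4 (final vowel raising): /e/ is a mid vowel in word-final position, so it raises to [i]. /uavoxaxoze/ → uavoxaxozi.

uavoxaxozi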